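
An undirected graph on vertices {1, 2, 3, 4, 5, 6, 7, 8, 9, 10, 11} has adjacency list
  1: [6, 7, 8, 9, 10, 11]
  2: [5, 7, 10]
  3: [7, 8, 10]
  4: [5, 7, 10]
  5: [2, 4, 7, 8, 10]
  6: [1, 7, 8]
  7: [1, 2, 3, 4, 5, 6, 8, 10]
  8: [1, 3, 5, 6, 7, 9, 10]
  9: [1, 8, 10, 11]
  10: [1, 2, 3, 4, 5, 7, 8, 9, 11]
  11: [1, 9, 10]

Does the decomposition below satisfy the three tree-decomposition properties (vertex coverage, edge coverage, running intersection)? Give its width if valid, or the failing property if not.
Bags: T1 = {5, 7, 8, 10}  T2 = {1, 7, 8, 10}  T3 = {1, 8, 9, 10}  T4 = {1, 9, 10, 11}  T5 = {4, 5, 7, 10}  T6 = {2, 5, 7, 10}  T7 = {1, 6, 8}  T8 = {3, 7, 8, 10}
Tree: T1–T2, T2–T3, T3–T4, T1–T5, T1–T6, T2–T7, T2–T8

A tree decomposition must satisfy three properties: every vertex lies in some bag; for every edge, both endpoints lie together in some bag; and for every vertex, the bags containing it form a connected subtree. Here edge (7,6) lies in no bag, so the decomposition is invalid.

No — edge (7,6) lies in no bag.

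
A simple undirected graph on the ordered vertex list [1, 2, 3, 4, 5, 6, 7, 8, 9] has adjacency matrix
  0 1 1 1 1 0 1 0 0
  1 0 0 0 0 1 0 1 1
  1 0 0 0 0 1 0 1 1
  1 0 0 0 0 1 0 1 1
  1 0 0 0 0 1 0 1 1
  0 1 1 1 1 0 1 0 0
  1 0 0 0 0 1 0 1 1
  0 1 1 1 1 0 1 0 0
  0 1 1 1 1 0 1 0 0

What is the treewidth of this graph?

4

A width-4 tree decomposition is:
Bags: B1 = {1, 2, 6, 8, 9}  B2 = {1, 4, 6, 8, 9}  B3 = {1, 6, 7, 8, 9}  B4 = {1, 3, 6, 8, 9}  B5 = {1, 5, 6, 8, 9}
Tree: B1–B2, B2–B3, B3–B4, B4–B5
Each bag holds 5 vertices, so the decomposition has width 4, which upper-bounds the treewidth. For the lower bound: the 5 vertex sets {2,9}, {4,8}, {1,7}, {6}, {3} are disjoint, each induces a connected subgraph, and every pair is joined by at least one edge of G. Contracting each set to a single vertex therefore yields K_{5} as a minor, and since treewidth is minor-monotone, tw(G) ≥ tw(K_{5}) = 4. The upper and lower bounds meet at 4, so that is the treewidth.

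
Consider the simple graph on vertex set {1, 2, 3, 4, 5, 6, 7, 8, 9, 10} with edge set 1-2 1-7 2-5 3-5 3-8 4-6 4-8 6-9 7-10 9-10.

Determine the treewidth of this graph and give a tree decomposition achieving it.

Treewidth 2.
One optimal decomposition is:
Bags: B1 = {4, 6, 8}  B2 = {6, 8, 9}  B3 = {8, 9, 10}  B4 = {7, 8, 10}  B5 = {1, 7, 8}  B6 = {1, 2, 8}  B7 = {2, 5, 8}  B8 = {3, 5, 8}
Tree: B1–B2, B2–B3, B3–B4, B4–B5, B5–B6, B6–B7, B7–B8

Every bag has size at most 3, so the width is 3 − 1 = 2 and tw(G) ≤ 2. Since 8–4–6–9–10–7–1–2–5–3–8 is a cycle in G, G is not acyclic. Forests are exactly the graphs of treewidth ≤ 1, so tw(G) ≥ 2. Combining the bounds, tw(G) = 2.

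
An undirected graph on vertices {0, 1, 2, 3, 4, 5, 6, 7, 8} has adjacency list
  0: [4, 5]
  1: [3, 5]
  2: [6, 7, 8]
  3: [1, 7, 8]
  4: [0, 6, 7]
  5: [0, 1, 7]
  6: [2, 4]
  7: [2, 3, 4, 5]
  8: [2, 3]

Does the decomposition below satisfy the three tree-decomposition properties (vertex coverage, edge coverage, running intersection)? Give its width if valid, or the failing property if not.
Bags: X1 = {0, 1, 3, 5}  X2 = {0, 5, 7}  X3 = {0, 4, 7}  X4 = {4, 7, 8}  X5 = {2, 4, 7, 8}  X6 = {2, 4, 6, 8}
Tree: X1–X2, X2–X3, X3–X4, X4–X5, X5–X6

A tree decomposition must satisfy three properties: every vertex lies in some bag; for every edge, both endpoints lie together in some bag; and for every vertex, the bags containing it form a connected subtree. Here edge (3,7) lies in no bag, so the decomposition is invalid.

No — edge (3,7) lies in no bag.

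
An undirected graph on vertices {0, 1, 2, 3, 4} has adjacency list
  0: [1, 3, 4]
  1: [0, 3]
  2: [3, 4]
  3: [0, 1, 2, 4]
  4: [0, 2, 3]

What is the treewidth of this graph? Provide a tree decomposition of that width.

Treewidth 2.
One such decomposition:
Bags: B1 = {0, 1, 3}  B2 = {0, 3, 4}  B3 = {2, 3, 4}
Tree: B1–B2, B2–B3

The largest bag has 3 vertices, giving width 2; this decomposition certifies tw(G) ≤ 2. Conversely, {0, 1, 3} is a clique of size 3, and the vertices of any clique must share a bag in every tree decomposition; so some bag has ≥ 3 vertices and tw(G) ≥ 2. Combining the bounds, tw(G) = 2.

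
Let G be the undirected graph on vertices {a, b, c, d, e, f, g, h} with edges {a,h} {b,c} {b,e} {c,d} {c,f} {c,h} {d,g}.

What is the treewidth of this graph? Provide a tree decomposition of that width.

Treewidth 1.
Bags: B1 = {c, h}  B2 = {b, c}  B3 = {c, d}  B4 = {c, f}  B5 = {a, h}  B6 = {d, g}  B7 = {b, e}
Tree: B1–B2, B2–B3, B3–B4, B1–B5, B3–B6, B2–B7

Every bag has size at most 2, so the width is 2 − 1 = 1 and tw(G) ≤ 1. G has an edge, so its treewidth is at least 1. Therefore the treewidth is 1.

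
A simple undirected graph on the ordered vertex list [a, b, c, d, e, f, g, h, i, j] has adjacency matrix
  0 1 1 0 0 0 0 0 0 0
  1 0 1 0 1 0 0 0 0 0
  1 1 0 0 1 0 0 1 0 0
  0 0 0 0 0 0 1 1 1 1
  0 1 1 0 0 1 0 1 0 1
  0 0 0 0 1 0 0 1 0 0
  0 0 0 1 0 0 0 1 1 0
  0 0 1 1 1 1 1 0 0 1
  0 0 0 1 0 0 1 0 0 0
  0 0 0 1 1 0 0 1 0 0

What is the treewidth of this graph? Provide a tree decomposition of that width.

Treewidth 2.
One such decomposition:
Bags: B1 = {c, e, h}  B2 = {e, h, j}  B3 = {e, f, h}  B4 = {b, c, e}  B5 = {d, h, j}  B6 = {d, g, h}  B7 = {a, b, c}  B8 = {d, g, i}
Tree: B1–B2, B2–B3, B1–B4, B2–B5, B5–B6, B4–B7, B6–B8

Each bag holds 3 vertices, so the decomposition has width 2, which upper-bounds the treewidth. For the lower bound, the 3 vertices {d, h, j} are pairwise adjacent, and any tree decomposition puts a clique entirely inside one bag — forcing width ≥ 2. Hence tw(G) = 2 exactly.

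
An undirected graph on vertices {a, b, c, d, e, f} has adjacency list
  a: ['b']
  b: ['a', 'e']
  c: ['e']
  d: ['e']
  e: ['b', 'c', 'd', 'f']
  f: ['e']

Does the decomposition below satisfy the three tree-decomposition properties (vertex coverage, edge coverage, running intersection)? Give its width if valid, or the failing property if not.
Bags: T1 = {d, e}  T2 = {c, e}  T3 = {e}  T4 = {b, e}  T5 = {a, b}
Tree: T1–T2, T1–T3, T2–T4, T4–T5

No — vertex f appears in no bag.

A tree decomposition must satisfy three properties: every vertex lies in some bag; for every edge, both endpoints lie together in some bag; and for every vertex, the bags containing it form a connected subtree. Here vertex f appears in no bag, so the decomposition is invalid.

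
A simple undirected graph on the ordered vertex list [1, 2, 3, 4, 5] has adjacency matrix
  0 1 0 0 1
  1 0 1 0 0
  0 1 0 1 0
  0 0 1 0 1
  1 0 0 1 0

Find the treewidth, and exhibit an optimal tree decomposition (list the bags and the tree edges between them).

Each bag holds 3 vertices, so the decomposition has width 2, which upper-bounds the treewidth. For the lower bound, G contains the cycle 3–4–5–1–2–3, so G is not a forest; only forests have treewidth ≤ 1, hence tw(G) ≥ 2. Combining the bounds, tw(G) = 2.

Treewidth 2.
One optimal decomposition is:
Bags: B1 = {3, 4, 5}  B2 = {1, 3, 5}  B3 = {1, 2, 3}
Tree: B1–B2, B2–B3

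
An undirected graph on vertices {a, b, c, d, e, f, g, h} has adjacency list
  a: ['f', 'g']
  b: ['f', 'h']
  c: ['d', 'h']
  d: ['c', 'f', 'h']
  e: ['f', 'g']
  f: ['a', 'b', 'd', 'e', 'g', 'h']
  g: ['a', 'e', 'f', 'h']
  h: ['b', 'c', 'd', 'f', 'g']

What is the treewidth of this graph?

2

A width-2 tree decomposition is:
Bags: B1 = {c, d, h}  B2 = {d, f, h}  B3 = {f, g, h}  B4 = {e, f, g}  B5 = {b, f, h}  B6 = {a, f, g}
Tree: B1–B2, B2–B3, B3–B4, B3–B5, B4–B6
Each bag holds 3 vertices, so the decomposition has width 2, which upper-bounds the treewidth. Conversely, {c, d, h} is a clique of size 3, and the vertices of any clique must share a bag in every tree decomposition; so some bag has ≥ 3 vertices and tw(G) ≥ 2. Combining the bounds, tw(G) = 2.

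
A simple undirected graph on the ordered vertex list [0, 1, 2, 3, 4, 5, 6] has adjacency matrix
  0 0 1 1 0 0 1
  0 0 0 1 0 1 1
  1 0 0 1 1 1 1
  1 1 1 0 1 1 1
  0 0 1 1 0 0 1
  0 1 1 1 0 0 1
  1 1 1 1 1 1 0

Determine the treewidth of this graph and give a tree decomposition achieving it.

The largest bag has 4 vertices, giving width 3; this decomposition certifies tw(G) ≤ 3. On the other hand G contains the 4-clique {1, 3, 5, 6}. A clique must lie in a single bag of any decomposition, so no decomposition can have width below 3. The upper and lower bounds meet at 3, so that is the treewidth.

Treewidth 3.
One such decomposition:
Bags: B1 = {2, 3, 5, 6}  B2 = {2, 3, 4, 6}  B3 = {0, 2, 3, 6}  B4 = {1, 3, 5, 6}
Tree: B1–B2, B1–B3, B1–B4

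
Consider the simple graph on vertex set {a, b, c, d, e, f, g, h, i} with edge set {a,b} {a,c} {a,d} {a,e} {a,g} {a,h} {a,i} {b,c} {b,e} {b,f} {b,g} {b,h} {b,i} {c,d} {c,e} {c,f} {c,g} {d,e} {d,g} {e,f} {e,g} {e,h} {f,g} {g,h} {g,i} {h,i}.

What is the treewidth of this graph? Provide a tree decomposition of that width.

Treewidth 4.
One such decomposition:
Bags: B1 = {a, b, c, e, g}  B2 = {b, c, e, f, g}  B3 = {a, b, e, g, h}  B4 = {a, b, g, h, i}  B5 = {a, c, d, e, g}
Tree: B1–B2, B1–B3, B3–B4, B1–B5

Each bag holds 5 vertices, so the decomposition has width 4, which upper-bounds the treewidth. Conversely, {a, c, d, e, g} is a clique of size 5, and the vertices of any clique must share a bag in every tree decomposition; so some bag has ≥ 5 vertices and tw(G) ≥ 4. Hence tw(G) = 4 exactly.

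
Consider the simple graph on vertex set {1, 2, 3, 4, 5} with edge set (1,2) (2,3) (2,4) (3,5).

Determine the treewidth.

A width-1 tree decomposition is:
Bags: B1 = {2, 4}  B2 = {1, 2}  B3 = {2, 3}  B4 = {3, 5}
Tree: B1–B2, B1–B3, B3–B4
Every bag has size at most 2, so the width is 2 − 1 = 1 and tw(G) ≤ 1. Since G has at least one edge (e.g. 4–2), it is not an edgeless graph, so tw(G) ≥ 1. Therefore the treewidth is 1.

1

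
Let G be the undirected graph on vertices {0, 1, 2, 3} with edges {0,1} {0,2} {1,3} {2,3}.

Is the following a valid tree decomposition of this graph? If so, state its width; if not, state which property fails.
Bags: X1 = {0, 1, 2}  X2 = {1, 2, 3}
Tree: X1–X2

Every vertex of G appears in some bag (union = {0, 1, 2, 3}); every edge is covered by a bag; and for each vertex v the set of bags containing v is connected in the bag tree. The decomposition is therefore valid. The largest bag has 3 vertices, so the width is 2.

Yes; width 2.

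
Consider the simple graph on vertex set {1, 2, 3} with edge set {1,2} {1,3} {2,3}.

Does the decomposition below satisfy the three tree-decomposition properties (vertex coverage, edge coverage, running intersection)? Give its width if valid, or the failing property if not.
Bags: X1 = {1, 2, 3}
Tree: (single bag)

Yes; width 2.

Checking the three conditions: (i) the bags cover all of {1, 2, 3}; (ii) for each edge, some bag contains both endpoints; (iii) the bags containing any fixed vertex form a subtree. All hold, so the decomposition is valid with width 3 − 1 = 2.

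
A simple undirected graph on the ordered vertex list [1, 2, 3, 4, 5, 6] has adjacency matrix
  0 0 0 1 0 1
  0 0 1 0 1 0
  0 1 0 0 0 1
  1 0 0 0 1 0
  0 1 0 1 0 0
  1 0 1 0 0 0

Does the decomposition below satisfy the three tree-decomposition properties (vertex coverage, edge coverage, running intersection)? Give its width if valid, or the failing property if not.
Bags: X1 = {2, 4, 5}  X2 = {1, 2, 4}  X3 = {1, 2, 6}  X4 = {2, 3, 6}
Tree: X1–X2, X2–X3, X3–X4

Yes; width 2.

Checking the three conditions: (i) the bags cover all of {1, 2, 3, 4, 5, 6}; (ii) for each edge, some bag contains both endpoints; (iii) the bags containing any fixed vertex form a subtree. All hold, so the decomposition is valid with width 3 − 1 = 2.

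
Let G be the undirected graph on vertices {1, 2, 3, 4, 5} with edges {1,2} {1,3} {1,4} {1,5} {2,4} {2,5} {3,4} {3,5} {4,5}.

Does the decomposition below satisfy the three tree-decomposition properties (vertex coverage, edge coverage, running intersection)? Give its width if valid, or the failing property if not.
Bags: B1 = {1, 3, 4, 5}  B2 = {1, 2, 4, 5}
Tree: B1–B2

Checking the three conditions: (i) the bags cover all of {1, 2, 3, 4, 5}; (ii) for each edge, some bag contains both endpoints; (iii) the bags containing any fixed vertex form a subtree. All hold, so the decomposition is valid with width 4 − 1 = 3.

Yes; width 3.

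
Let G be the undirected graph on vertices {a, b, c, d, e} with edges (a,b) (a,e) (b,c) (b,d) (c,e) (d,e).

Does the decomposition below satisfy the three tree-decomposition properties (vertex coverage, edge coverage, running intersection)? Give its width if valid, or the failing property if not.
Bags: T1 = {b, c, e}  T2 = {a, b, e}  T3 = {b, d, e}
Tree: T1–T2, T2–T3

Every vertex of G appears in some bag (union = {a, b, c, d, e}); every edge is covered by a bag; and for each vertex v the set of bags containing v is connected in the bag tree. The decomposition is therefore valid. The largest bag has 3 vertices, so the width is 2.

Yes; width 2.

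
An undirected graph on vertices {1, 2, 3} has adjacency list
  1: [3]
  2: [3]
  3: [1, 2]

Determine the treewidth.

A width-1 tree decomposition is:
Bags: B1 = {1, 3}  B2 = {2, 3}
Tree: B1–B2
Each bag holds 2 vertices, so the decomposition has width 1, which upper-bounds the treewidth. G has an edge, so its treewidth is at least 1. The upper and lower bounds meet at 1, so that is the treewidth.

1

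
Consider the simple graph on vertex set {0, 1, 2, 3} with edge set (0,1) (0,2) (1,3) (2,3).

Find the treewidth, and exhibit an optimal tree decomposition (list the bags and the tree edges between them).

Treewidth 2.
One such decomposition:
Bags: B1 = {0, 1, 3}  B2 = {0, 2, 3}
Tree: B1–B2

Every bag has size at most 3, so the width is 3 − 1 = 2 and tw(G) ≤ 2. For the lower bound, G contains the cycle 3–1–0–2–3, so G is not a forest; only forests have treewidth ≤ 1, hence tw(G) ≥ 2. Hence tw(G) = 2 exactly.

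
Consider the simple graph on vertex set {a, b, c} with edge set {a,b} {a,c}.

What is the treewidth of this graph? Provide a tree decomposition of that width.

Every bag has size at most 2, so the width is 2 − 1 = 1 and tw(G) ≤ 1. Any graph with an edge has treewidth ≥ 1, and G has the edge a–c. Therefore the treewidth is 1.

Treewidth 1.
Bags: B1 = {a, c}  B2 = {a, b}
Tree: B1–B2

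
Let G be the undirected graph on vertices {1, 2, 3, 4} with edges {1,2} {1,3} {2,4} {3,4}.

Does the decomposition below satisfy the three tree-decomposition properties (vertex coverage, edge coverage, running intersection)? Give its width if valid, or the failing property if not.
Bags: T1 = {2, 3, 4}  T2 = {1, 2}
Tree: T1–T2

No — edge (3,1) lies in no bag.

A tree decomposition must satisfy three properties: every vertex lies in some bag; for every edge, both endpoints lie together in some bag; and for every vertex, the bags containing it form a connected subtree. Here edge (3,1) lies in no bag, so the decomposition is invalid.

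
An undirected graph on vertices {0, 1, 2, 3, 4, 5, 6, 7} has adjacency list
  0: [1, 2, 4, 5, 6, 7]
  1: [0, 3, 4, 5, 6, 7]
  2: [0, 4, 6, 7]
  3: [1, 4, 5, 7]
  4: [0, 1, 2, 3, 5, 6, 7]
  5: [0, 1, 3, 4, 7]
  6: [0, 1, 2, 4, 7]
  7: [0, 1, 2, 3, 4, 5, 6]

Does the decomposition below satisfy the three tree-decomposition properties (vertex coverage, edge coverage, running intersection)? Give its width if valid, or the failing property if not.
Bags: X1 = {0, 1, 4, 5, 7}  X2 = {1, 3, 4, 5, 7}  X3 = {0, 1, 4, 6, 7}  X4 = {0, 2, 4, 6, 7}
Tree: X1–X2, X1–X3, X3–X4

Every vertex of G appears in some bag (union = {0, 1, 2, 3, 4, 5, 6, 7}); every edge is covered by a bag; and for each vertex v the set of bags containing v is connected in the bag tree. The decomposition is therefore valid. The largest bag has 5 vertices, so the width is 4.

Yes; width 4.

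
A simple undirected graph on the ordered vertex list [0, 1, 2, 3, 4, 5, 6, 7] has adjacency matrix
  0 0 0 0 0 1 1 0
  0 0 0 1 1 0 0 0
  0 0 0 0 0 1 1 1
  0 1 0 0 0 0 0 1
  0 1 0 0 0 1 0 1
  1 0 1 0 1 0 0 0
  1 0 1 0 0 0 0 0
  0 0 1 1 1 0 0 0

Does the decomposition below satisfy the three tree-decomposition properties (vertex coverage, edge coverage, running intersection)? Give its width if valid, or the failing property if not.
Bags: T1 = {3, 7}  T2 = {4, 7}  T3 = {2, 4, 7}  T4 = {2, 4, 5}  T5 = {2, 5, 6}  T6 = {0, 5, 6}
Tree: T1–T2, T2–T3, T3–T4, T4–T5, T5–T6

A tree decomposition must satisfy three properties: every vertex lies in some bag; for every edge, both endpoints lie together in some bag; and for every vertex, the bags containing it form a connected subtree. Here vertex 1 appears in no bag, so the decomposition is invalid.

No — vertex 1 appears in no bag.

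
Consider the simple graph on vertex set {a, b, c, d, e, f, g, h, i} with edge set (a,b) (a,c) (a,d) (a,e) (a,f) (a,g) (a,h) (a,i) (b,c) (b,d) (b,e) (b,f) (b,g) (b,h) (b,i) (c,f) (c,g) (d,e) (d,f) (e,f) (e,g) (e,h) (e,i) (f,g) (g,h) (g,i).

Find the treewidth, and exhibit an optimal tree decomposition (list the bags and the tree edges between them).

Treewidth 4.
Bags: B1 = {a, b, e, f, g}  B2 = {a, b, e, g, h}  B3 = {a, b, e, g, i}  B4 = {a, b, c, f, g}  B5 = {a, b, d, e, f}
Tree: B1–B2, B1–B3, B1–B4, B1–B5

The largest bag has 5 vertices, giving width 4; this decomposition certifies tw(G) ≤ 4. For the lower bound, the 5 vertices {a, b, d, e, f} are pairwise adjacent, and any tree decomposition puts a clique entirely inside one bag — forcing width ≥ 4. Therefore the treewidth is 4.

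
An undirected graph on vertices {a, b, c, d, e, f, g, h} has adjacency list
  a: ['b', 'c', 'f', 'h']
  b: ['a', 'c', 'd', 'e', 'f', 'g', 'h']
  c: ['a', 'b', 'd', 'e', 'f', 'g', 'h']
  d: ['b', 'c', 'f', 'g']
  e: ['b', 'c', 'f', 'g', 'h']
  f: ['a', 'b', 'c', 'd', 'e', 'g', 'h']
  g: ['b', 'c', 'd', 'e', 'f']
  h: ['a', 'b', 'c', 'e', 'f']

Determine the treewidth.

A width-4 tree decomposition is:
Bags: B1 = {b, c, e, f, g}  B2 = {b, c, e, f, h}  B3 = {b, c, d, f, g}  B4 = {a, b, c, f, h}
Tree: B1–B2, B1–B3, B2–B4
Every bag has size at most 5, so the width is 5 − 1 = 4 and tw(G) ≤ 4. For the lower bound, the 5 vertices {b, c, d, f, g} are pairwise adjacent, and any tree decomposition puts a clique entirely inside one bag — forcing width ≥ 4. Combining the bounds, tw(G) = 4.

4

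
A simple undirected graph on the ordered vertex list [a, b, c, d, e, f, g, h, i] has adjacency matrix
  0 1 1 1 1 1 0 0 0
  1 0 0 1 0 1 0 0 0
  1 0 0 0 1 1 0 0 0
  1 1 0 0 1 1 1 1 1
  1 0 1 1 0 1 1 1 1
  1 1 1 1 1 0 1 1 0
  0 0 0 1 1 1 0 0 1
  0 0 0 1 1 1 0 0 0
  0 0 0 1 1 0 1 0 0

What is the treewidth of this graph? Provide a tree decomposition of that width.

The largest bag has 4 vertices, giving width 3; this decomposition certifies tw(G) ≤ 3. On the other hand G contains the 4-clique {d, e, f, g}. A clique must lie in a single bag of any decomposition, so no decomposition can have width below 3. The upper and lower bounds meet at 3, so that is the treewidth.

Treewidth 3.
One optimal decomposition is:
Bags: B1 = {d, e, f, h}  B2 = {a, d, e, f}  B3 = {a, c, e, f}  B4 = {a, b, d, f}  B5 = {d, e, f, g}  B6 = {d, e, g, i}
Tree: B1–B2, B2–B3, B2–B4, B2–B5, B5–B6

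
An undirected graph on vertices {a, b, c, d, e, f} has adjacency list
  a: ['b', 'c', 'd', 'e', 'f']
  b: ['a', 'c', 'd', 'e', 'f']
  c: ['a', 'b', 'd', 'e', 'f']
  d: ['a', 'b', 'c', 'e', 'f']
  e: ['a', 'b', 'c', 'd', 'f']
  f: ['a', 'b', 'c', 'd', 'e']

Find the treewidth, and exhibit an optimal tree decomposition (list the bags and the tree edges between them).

Treewidth 5.
One such decomposition:
Bags: B1 = {a, b, c, d, e, f}
Tree: (single bag)

With just one bag of size 6, the width is 6 − 1 = 5, so tw(G) ≤ 5. For the lower bound, the 6 vertices {a, b, c, d, e, f} are pairwise adjacent, and any tree decomposition puts a clique entirely inside one bag — forcing width ≥ 5. The upper and lower bounds meet at 5, so that is the treewidth.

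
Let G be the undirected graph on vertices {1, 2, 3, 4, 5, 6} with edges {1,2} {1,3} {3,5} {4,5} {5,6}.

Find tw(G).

1

A width-1 tree decomposition is:
Bags: B1 = {3, 5}  B2 = {4, 5}  B3 = {1, 3}  B4 = {1, 2}  B5 = {5, 6}
Tree: B1–B2, B1–B3, B3–B4, B1–B5
The largest bag has 2 vertices, giving width 1; this decomposition certifies tw(G) ≤ 1. Any graph with an edge has treewidth ≥ 1, and G has the edge 5–3. Hence tw(G) = 1 exactly.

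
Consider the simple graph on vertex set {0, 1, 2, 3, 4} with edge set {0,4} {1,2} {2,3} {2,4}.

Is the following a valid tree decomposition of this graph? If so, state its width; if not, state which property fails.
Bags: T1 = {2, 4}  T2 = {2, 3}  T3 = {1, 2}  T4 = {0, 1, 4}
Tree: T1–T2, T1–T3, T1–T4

A tree decomposition must satisfy three properties: every vertex lies in some bag; for every edge, both endpoints lie together in some bag; and for every vertex, the bags containing it form a connected subtree. Here bags containing vertex 1 are not connected in the tree, so the decomposition is invalid.

No — bags containing vertex 1 are not connected in the tree.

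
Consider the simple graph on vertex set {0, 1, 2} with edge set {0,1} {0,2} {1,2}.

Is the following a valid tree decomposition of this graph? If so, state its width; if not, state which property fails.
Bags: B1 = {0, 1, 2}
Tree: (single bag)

Yes; width 2.

Checking the three conditions: (i) the bags cover all of {0, 1, 2}; (ii) for each edge, some bag contains both endpoints; (iii) the bags containing any fixed vertex form a subtree. All hold, so the decomposition is valid with width 3 − 1 = 2.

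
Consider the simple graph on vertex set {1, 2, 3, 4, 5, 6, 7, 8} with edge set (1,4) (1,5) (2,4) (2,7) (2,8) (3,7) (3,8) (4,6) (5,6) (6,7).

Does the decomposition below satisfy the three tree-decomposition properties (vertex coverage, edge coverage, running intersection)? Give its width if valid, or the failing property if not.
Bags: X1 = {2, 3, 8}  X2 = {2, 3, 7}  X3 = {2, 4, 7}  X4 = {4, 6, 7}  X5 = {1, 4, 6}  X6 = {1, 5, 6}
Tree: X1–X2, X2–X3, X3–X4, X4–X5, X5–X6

Yes; width 2.

Vertex coverage: the bags together contain {1, 2, 3, 4, 5, 6, 7, 8}, the full vertex set. Edge coverage: each edge of G has both endpoints in at least one bag. Running intersection: for every vertex, the bags containing it form a connected subtree. All three properties hold, so this is a valid tree decomposition of width max|bag| − 1 = 2, and hence tw(G) ≤ 2.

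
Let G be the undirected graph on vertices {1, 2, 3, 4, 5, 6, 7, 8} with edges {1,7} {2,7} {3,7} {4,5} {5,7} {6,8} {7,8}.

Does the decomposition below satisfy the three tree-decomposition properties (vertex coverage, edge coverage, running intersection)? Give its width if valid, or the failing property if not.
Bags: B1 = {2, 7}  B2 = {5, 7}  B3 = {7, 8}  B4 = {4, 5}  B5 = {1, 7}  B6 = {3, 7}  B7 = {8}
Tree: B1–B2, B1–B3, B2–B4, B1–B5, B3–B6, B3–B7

No — vertex 6 appears in no bag.

A tree decomposition must satisfy three properties: every vertex lies in some bag; for every edge, both endpoints lie together in some bag; and for every vertex, the bags containing it form a connected subtree. Here vertex 6 appears in no bag, so the decomposition is invalid.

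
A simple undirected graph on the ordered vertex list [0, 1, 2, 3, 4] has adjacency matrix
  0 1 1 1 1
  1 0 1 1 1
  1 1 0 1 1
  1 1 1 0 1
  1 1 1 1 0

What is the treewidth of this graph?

A width-4 tree decomposition is:
Bags: B1 = {0, 1, 2, 3, 4}
Tree: (single bag)
With just one bag of size 5, the width is 5 − 1 = 4, so tw(G) ≤ 4. For the lower bound, the 5 vertices {0, 1, 2, 3, 4} are pairwise adjacent, and any tree decomposition puts a clique entirely inside one bag — forcing width ≥ 4. Combining the bounds, tw(G) = 4.

4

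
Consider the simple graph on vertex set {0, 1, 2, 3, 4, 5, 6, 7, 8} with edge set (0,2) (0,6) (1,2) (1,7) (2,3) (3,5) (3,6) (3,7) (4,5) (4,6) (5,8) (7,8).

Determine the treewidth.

3

A width-3 tree decomposition is:
Bags: B1 = {0, 1, 2, 6}  B2 = {1, 2, 3, 6}  B3 = {1, 3, 6, 7}  B4 = {3, 4, 6, 7}  B5 = {3, 4, 5, 7}  B6 = {4, 5, 7, 8}
Tree: B1–B2, B2–B3, B3–B4, B4–B5, B5–B6
Each bag holds 4 vertices, so the decomposition has width 3, which upper-bounds the treewidth. For the lower bound: the 4 vertex sets {0,1,2}, {6}, {3}, {4,5,7,8} are disjoint, each induces a connected subgraph, and every pair is joined by at least one edge of G. Contracting each set to a single vertex therefore yields K_{4} as a minor, and since treewidth is minor-monotone, tw(G) ≥ tw(K_{4}) = 3. Therefore the treewidth is 3.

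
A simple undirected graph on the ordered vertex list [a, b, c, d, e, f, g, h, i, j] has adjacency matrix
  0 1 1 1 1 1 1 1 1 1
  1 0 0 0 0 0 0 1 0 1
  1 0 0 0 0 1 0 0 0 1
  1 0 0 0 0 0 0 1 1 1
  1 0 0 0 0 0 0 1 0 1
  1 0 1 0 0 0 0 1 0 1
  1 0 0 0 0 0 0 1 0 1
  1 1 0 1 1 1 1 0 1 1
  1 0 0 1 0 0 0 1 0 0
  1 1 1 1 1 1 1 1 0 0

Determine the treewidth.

3

A width-3 tree decomposition is:
Bags: B1 = {a, e, h, j}  B2 = {a, f, h, j}  B3 = {a, c, f, j}  B4 = {a, d, h, j}  B5 = {a, b, h, j}  B6 = {a, g, h, j}  B7 = {a, d, h, i}
Tree: B1–B2, B2–B3, B1–B4, B1–B5, B4–B6, B4–B7
The largest bag has 4 vertices, giving width 3; this decomposition certifies tw(G) ≤ 3. On the other hand G contains the 4-clique {a, d, h, j}. A clique must lie in a single bag of any decomposition, so no decomposition can have width below 3. The upper and lower bounds meet at 3, so that is the treewidth.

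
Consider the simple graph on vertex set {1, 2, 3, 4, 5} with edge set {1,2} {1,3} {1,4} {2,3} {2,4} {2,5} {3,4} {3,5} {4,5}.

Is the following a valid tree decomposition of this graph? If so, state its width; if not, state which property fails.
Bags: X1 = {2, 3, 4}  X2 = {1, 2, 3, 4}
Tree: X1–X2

A tree decomposition must satisfy three properties: every vertex lies in some bag; for every edge, both endpoints lie together in some bag; and for every vertex, the bags containing it form a connected subtree. Here vertex 5 appears in no bag, so the decomposition is invalid.

No — vertex 5 appears in no bag.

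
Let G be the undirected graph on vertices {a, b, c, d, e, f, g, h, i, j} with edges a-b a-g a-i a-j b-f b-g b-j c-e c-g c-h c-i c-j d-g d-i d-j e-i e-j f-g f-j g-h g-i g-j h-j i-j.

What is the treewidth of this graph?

A width-3 tree decomposition is:
Bags: B1 = {a, g, i, j}  B2 = {d, g, i, j}  B3 = {a, b, g, j}  B4 = {c, g, i, j}  B5 = {b, f, g, j}  B6 = {c, e, i, j}  B7 = {c, g, h, j}
Tree: B1–B2, B1–B3, B1–B4, B3–B5, B4–B6, B4–B7
Each bag holds 4 vertices, so the decomposition has width 3, which upper-bounds the treewidth. On the other hand G contains the 4-clique {c, g, h, j}. A clique must lie in a single bag of any decomposition, so no decomposition can have width below 3. Hence tw(G) = 3 exactly.

3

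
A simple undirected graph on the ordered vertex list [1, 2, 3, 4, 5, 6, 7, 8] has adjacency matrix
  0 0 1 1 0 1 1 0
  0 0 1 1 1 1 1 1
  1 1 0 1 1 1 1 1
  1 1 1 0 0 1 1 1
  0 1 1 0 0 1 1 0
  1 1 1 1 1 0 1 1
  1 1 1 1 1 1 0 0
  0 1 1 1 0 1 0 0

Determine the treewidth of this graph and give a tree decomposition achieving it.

Treewidth 4.
Bags: B1 = {2, 3, 5, 6, 7}  B2 = {2, 3, 4, 6, 7}  B3 = {2, 3, 4, 6, 8}  B4 = {1, 3, 4, 6, 7}
Tree: B1–B2, B2–B3, B2–B4

The largest bag has 5 vertices, giving width 4; this decomposition certifies tw(G) ≤ 4. On the other hand G contains the 5-clique {1, 3, 4, 6, 7}. A clique must lie in a single bag of any decomposition, so no decomposition can have width below 4. Combining the bounds, tw(G) = 4.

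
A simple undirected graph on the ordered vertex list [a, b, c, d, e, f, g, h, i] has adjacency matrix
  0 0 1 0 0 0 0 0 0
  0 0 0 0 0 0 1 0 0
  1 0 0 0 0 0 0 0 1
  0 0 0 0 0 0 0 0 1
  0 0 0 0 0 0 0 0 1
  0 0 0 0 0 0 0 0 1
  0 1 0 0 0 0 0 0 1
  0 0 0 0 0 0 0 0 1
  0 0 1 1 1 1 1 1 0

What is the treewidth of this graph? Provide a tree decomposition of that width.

Every bag has size at most 2, so the width is 2 − 1 = 1 and tw(G) ≤ 1. G has an edge, so its treewidth is at least 1. Therefore the treewidth is 1.

Treewidth 1.
Bags: B1 = {d, i}  B2 = {c, i}  B3 = {e, i}  B4 = {f, i}  B5 = {g, i}  B6 = {b, g}  B7 = {a, c}  B8 = {h, i}
Tree: B1–B2, B1–B3, B3–B4, B4–B5, B5–B6, B2–B7, B3–B8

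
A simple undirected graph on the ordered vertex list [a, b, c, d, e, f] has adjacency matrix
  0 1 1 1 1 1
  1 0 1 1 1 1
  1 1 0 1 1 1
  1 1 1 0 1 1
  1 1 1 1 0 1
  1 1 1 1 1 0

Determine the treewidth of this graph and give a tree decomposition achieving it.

Treewidth 5.
One optimal decomposition is:
Bags: B1 = {a, b, c, d, e, f}
Tree: (single bag)

A single bag containing all 6 vertices is trivially a valid decomposition of width 5. Conversely, {a, b, c, d, e, f} is a clique of size 6, and the vertices of any clique must share a bag in every tree decomposition; so some bag has ≥ 6 vertices and tw(G) ≥ 5. Therefore the treewidth is 5.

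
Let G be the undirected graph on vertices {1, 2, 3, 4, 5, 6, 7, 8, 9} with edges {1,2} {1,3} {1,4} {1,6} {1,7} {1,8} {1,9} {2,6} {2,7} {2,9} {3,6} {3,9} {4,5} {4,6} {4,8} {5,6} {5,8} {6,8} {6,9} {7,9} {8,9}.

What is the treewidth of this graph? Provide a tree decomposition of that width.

Treewidth 3.
Bags: B1 = {1, 6, 8, 9}  B2 = {1, 4, 6, 8}  B3 = {1, 2, 6, 9}  B4 = {4, 5, 6, 8}  B5 = {1, 3, 6, 9}  B6 = {1, 2, 7, 9}
Tree: B1–B2, B1–B3, B2–B4, B3–B5, B3–B6

Each bag holds 4 vertices, so the decomposition has width 3, which upper-bounds the treewidth. For the lower bound, the 4 vertices {1, 6, 8, 9} are pairwise adjacent, and any tree decomposition puts a clique entirely inside one bag — forcing width ≥ 3. Hence tw(G) = 3 exactly.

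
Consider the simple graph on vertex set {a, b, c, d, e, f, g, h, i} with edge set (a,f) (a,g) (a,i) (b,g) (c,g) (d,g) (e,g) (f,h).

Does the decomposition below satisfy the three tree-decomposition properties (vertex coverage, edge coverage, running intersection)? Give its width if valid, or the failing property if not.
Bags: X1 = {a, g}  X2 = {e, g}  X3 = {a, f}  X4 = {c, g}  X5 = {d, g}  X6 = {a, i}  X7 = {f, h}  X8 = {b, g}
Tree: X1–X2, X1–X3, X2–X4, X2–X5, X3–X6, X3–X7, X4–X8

Yes; width 1.

Every vertex of G appears in some bag (union = {a, b, c, d, e, f, g, h, i}); every edge is covered by a bag; and for each vertex v the set of bags containing v is connected in the bag tree. The decomposition is therefore valid. The largest bag has 2 vertices, so the width is 1.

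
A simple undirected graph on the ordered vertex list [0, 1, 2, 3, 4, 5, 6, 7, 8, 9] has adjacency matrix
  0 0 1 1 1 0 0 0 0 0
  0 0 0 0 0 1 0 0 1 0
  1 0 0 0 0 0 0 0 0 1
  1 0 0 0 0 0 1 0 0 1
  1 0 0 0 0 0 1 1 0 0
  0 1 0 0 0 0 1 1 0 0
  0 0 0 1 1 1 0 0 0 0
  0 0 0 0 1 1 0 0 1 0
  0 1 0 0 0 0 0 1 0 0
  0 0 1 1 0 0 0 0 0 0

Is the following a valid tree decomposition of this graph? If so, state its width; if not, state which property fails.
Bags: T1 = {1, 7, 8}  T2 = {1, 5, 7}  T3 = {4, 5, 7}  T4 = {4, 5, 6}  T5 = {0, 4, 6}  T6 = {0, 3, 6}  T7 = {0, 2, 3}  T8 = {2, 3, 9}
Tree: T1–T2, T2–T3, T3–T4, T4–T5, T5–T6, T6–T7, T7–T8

Vertex coverage: the bags together contain {0, 1, 2, 3, 4, 5, 6, 7, 8, 9}, the full vertex set. Edge coverage: each edge of G has both endpoints in at least one bag. Running intersection: for every vertex, the bags containing it form a connected subtree. All three properties hold, so this is a valid tree decomposition of width max|bag| − 1 = 2, and hence tw(G) ≤ 2.

Yes; width 2.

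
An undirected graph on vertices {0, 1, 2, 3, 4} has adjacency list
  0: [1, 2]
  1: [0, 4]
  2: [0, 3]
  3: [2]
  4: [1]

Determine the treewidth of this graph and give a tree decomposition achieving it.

Each bag holds 2 vertices, so the decomposition has width 1, which upper-bounds the treewidth. Any graph with an edge has treewidth ≥ 1, and G has the edge 4–1. The upper and lower bounds meet at 1, so that is the treewidth.

Treewidth 1.
One optimal decomposition is:
Bags: B1 = {1, 4}  B2 = {0, 1}  B3 = {0, 2}  B4 = {2, 3}
Tree: B1–B2, B2–B3, B3–B4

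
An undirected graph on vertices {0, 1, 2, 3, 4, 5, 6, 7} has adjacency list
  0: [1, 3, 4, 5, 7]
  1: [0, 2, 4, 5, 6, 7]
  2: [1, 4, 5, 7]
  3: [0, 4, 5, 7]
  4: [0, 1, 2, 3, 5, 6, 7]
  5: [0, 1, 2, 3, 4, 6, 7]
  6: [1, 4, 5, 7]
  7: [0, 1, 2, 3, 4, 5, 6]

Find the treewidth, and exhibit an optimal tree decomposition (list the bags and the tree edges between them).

Treewidth 4.
One such decomposition:
Bags: B1 = {1, 2, 4, 5, 7}  B2 = {0, 1, 4, 5, 7}  B3 = {0, 3, 4, 5, 7}  B4 = {1, 4, 5, 6, 7}
Tree: B1–B2, B2–B3, B1–B4

Every bag has size at most 5, so the width is 5 − 1 = 4 and tw(G) ≤ 4. For the lower bound, the 5 vertices {0, 1, 4, 5, 7} are pairwise adjacent, and any tree decomposition puts a clique entirely inside one bag — forcing width ≥ 4. Therefore the treewidth is 4.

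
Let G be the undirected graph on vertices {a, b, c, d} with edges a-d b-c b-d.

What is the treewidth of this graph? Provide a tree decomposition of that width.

Treewidth 1.
One such decomposition:
Bags: B1 = {b, c}  B2 = {b, d}  B3 = {a, d}
Tree: B1–B2, B2–B3

The largest bag has 2 vertices, giving width 1; this decomposition certifies tw(G) ≤ 1. Since G has at least one edge (e.g. c–b), it is not an edgeless graph, so tw(G) ≥ 1. Therefore the treewidth is 1.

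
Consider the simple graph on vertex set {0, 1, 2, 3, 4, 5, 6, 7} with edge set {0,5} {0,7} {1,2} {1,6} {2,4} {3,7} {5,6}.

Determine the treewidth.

1

A width-1 tree decomposition is:
Bags: B1 = {2, 4}  B2 = {1, 2}  B3 = {1, 6}  B4 = {5, 6}  B5 = {0, 5}  B6 = {0, 7}  B7 = {3, 7}
Tree: B1–B2, B2–B3, B3–B4, B4–B5, B5–B6, B6–B7
Each bag holds 2 vertices, so the decomposition has width 1, which upper-bounds the treewidth. Any graph with an edge has treewidth ≥ 1, and G has the edge 4–2. Combining the bounds, tw(G) = 1.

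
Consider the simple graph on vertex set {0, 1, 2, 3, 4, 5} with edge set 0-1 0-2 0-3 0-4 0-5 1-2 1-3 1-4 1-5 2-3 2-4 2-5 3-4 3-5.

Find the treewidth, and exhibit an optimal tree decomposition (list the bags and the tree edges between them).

The largest bag has 5 vertices, giving width 4; this decomposition certifies tw(G) ≤ 4. For the lower bound, the 5 vertices {0, 1, 2, 3, 4} are pairwise adjacent, and any tree decomposition puts a clique entirely inside one bag — forcing width ≥ 4. Hence tw(G) = 4 exactly.

Treewidth 4.
One optimal decomposition is:
Bags: B1 = {0, 1, 2, 3, 5}  B2 = {0, 1, 2, 3, 4}
Tree: B1–B2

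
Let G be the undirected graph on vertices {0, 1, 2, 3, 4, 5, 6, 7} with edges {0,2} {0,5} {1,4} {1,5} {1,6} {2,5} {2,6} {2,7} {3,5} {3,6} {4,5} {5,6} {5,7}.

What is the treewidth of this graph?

2

A width-2 tree decomposition is:
Bags: B1 = {1, 5, 6}  B2 = {2, 5, 6}  B3 = {0, 2, 5}  B4 = {2, 5, 7}  B5 = {1, 4, 5}  B6 = {3, 5, 6}
Tree: B1–B2, B2–B3, B3–B4, B1–B5, B2–B6
Every bag has size at most 3, so the width is 3 − 1 = 2 and tw(G) ≤ 2. On the other hand G contains the 3-clique {1, 4, 5}. A clique must lie in a single bag of any decomposition, so no decomposition can have width below 2. Therefore the treewidth is 2.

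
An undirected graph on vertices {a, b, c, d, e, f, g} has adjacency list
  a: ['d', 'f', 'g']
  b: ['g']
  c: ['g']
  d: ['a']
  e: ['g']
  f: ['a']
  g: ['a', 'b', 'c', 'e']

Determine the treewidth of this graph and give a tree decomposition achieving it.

Treewidth 1.
One optimal decomposition is:
Bags: B1 = {a, g}  B2 = {a, d}  B3 = {b, g}  B4 = {e, g}  B5 = {c, g}  B6 = {a, f}
Tree: B1–B2, B1–B3, B3–B4, B1–B5, B1–B6

The largest bag has 2 vertices, giving width 1; this decomposition certifies tw(G) ≤ 1. G has an edge, so its treewidth is at least 1. Hence tw(G) = 1 exactly.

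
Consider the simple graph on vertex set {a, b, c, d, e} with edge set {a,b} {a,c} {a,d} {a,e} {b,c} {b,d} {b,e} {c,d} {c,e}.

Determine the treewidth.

A width-3 tree decomposition is:
Bags: B1 = {a, b, c, e}  B2 = {a, b, c, d}
Tree: B1–B2
The largest bag has 4 vertices, giving width 3; this decomposition certifies tw(G) ≤ 3. For the lower bound, the 4 vertices {a, b, c, d} are pairwise adjacent, and any tree decomposition puts a clique entirely inside one bag — forcing width ≥ 3. The upper and lower bounds meet at 3, so that is the treewidth.

3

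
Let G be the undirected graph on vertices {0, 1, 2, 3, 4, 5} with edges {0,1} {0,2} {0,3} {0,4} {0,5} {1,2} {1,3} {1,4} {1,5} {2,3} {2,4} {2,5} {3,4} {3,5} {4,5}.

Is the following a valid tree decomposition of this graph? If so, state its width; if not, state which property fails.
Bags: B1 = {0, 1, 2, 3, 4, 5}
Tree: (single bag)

Checking the three conditions: (i) the bags cover all of {0, 1, 2, 3, 4, 5}; (ii) for each edge, some bag contains both endpoints; (iii) the bags containing any fixed vertex form a subtree. All hold, so the decomposition is valid with width 6 − 1 = 5.

Yes; width 5.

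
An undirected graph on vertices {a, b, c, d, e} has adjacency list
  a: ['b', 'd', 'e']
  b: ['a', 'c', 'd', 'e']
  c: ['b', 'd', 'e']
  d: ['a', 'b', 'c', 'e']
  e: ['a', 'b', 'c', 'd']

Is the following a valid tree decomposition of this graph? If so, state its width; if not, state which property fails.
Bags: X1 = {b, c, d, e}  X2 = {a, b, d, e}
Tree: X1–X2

Checking the three conditions: (i) the bags cover all of {a, b, c, d, e}; (ii) for each edge, some bag contains both endpoints; (iii) the bags containing any fixed vertex form a subtree. All hold, so the decomposition is valid with width 4 − 1 = 3.

Yes; width 3.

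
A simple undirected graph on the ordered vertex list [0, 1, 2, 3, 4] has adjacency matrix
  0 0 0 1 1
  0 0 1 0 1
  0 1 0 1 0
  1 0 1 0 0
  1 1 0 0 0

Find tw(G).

2

A width-2 tree decomposition is:
Bags: B1 = {1, 2, 3}  B2 = {0, 1, 3}  B3 = {0, 1, 4}
Tree: B1–B2, B2–B3
The largest bag has 3 vertices, giving width 2; this decomposition certifies tw(G) ≤ 2. The edges 1–2–3–0–4–1 form a cycle, so G is not a tree and its treewidth is at least 2. Combining the bounds, tw(G) = 2.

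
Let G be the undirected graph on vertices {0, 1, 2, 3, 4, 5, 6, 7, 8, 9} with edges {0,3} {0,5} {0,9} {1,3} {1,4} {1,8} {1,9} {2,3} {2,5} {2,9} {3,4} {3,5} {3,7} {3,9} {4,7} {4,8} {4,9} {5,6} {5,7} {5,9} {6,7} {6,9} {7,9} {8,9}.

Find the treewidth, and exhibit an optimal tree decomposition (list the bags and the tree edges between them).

Each bag holds 4 vertices, so the decomposition has width 3, which upper-bounds the treewidth. For the lower bound, the 4 vertices {1, 4, 8, 9} are pairwise adjacent, and any tree decomposition puts a clique entirely inside one bag — forcing width ≥ 3. Combining the bounds, tw(G) = 3.

Treewidth 3.
Bags: B1 = {3, 5, 7, 9}  B2 = {3, 4, 7, 9}  B3 = {5, 6, 7, 9}  B4 = {0, 3, 5, 9}  B5 = {2, 3, 5, 9}  B6 = {1, 3, 4, 9}  B7 = {1, 4, 8, 9}
Tree: B1–B2, B1–B3, B1–B4, B1–B5, B2–B6, B6–B7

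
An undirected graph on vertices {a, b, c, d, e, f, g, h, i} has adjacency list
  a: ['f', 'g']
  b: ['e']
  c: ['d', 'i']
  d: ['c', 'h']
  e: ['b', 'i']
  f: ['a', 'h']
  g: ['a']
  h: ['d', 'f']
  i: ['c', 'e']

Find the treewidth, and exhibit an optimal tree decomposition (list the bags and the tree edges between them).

Treewidth 1.
One such decomposition:
Bags: B1 = {b, e}  B2 = {e, i}  B3 = {c, i}  B4 = {c, d}  B5 = {d, h}  B6 = {f, h}  B7 = {a, f}  B8 = {a, g}
Tree: B1–B2, B2–B3, B3–B4, B4–B5, B5–B6, B6–B7, B7–B8

Each bag holds 2 vertices, so the decomposition has width 1, which upper-bounds the treewidth. G has an edge, so its treewidth is at least 1. Hence tw(G) = 1 exactly.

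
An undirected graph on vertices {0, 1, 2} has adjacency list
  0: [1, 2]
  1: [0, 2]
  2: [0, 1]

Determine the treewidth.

A width-2 tree decomposition is:
Bags: B1 = {0, 1, 2}
Tree: (single bag)
With just one bag of size 3, the width is 3 − 1 = 2, so tw(G) ≤ 2. For the lower bound, the 3 vertices {0, 1, 2} are pairwise adjacent, and any tree decomposition puts a clique entirely inside one bag — forcing width ≥ 2. Hence tw(G) = 2 exactly.

2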